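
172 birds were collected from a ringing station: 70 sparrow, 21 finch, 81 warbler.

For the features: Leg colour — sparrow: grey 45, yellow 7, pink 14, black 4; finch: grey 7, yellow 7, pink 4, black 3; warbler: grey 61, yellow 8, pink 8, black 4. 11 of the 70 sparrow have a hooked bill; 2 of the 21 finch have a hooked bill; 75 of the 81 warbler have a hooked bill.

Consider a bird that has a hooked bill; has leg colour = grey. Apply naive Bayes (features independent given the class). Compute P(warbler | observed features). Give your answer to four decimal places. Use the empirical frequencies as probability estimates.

sparrow: (70/172) × (45/70) × (11/70) ≈ 0.041113
finch: (21/172) × (7/21) × (2/21) ≈ 0.00387597
warbler: (81/172) × (61/81) × (75/81) ≈ 0.328381
P(warbler | x) = 0.328381 / 0.37336997 ≈ 0.8795

0.8795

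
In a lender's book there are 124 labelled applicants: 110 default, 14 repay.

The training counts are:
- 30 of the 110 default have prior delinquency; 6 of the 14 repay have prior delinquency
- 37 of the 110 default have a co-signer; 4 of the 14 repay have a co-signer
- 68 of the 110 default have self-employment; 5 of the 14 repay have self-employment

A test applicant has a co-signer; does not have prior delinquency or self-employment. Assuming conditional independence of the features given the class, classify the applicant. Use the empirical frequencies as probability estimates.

default: (110/124) × (80/110) × (37/110) × (42/110) ≈ 0.0828579
repay: (14/124) × (8/14) × (4/14) × (9/14) ≈ 0.0118499
Highest score → default.

default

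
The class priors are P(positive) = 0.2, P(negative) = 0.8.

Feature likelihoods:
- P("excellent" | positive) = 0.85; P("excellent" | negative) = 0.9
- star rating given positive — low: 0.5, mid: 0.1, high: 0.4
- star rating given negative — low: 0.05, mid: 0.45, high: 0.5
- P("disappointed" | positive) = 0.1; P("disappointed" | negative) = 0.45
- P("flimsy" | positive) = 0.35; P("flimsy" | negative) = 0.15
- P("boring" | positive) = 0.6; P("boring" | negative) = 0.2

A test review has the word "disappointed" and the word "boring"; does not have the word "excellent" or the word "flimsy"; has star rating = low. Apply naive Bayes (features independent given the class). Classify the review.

positive

positive: 0.2 × (1−0.85) × 0.5 × 0.1 × (1−0.35) × 0.6 = 0.000585
negative: 0.8 × (1−0.9) × 0.05 × 0.45 × (1−0.15) × 0.2 = 0.000306
Highest score → positive.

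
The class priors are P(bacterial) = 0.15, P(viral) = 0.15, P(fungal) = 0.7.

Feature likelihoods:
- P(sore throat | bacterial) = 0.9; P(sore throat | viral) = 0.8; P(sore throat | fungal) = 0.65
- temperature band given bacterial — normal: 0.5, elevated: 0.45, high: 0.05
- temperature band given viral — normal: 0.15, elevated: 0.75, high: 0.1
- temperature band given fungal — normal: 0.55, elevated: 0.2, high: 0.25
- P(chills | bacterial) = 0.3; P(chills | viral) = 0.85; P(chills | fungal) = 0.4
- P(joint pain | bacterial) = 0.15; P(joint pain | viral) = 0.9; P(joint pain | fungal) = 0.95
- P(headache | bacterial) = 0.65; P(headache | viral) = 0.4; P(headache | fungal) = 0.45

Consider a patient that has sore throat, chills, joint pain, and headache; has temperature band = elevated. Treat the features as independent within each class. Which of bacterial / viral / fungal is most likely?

viral

bacterial: 0.15 × 0.9 × 0.45 × 0.3 × 0.15 × 0.65 = 0.0017769375
viral: 0.15 × 0.8 × 0.75 × 0.85 × 0.9 × 0.4 = 0.02754
fungal: 0.7 × 0.65 × 0.2 × 0.4 × 0.95 × 0.45 = 0.015561
Highest score → viral.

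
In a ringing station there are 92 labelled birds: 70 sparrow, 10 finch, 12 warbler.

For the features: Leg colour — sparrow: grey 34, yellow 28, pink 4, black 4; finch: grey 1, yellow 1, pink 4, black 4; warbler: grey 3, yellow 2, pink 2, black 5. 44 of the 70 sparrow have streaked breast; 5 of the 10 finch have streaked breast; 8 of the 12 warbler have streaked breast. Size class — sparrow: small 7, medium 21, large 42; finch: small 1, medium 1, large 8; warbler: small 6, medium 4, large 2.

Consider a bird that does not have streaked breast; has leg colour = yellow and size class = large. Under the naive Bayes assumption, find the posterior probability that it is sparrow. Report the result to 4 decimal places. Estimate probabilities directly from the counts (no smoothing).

0.9243

sparrow: (70/92) × (28/70) × (26/70) × (42/70) ≈ 0.0678261
finch: (10/92) × (1/10) × (5/10) × (8/10) ≈ 0.00434783
warbler: (12/92) × (2/12) × (4/12) × (2/12) ≈ 0.00120773
P(sparrow | x) = 0.0678261 / 0.07338166 ≈ 0.9243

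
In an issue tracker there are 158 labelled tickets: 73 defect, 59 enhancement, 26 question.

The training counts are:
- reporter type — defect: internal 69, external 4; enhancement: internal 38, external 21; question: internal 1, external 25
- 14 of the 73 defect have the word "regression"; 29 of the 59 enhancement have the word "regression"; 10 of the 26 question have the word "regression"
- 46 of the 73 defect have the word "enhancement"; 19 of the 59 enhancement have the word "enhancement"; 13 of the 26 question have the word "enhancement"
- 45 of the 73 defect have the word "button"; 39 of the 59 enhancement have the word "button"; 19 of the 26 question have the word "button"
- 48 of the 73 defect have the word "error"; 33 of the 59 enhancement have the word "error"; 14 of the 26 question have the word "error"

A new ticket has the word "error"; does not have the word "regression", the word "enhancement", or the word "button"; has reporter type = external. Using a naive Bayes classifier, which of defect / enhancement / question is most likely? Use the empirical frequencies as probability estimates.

enhancement

defect: (73/158) × (4/73) × (59/73) × (27/73) × (28/73) × (48/73) ≈ 0.00190865
enhancement: (59/158) × (21/59) × (30/59) × (40/59) × (20/59) × (33/59) ≈ 0.00868719
question: (26/158) × (25/26) × (16/26) × (13/26) × (7/26) × (14/26) ≈ 0.00705796
Highest score → enhancement.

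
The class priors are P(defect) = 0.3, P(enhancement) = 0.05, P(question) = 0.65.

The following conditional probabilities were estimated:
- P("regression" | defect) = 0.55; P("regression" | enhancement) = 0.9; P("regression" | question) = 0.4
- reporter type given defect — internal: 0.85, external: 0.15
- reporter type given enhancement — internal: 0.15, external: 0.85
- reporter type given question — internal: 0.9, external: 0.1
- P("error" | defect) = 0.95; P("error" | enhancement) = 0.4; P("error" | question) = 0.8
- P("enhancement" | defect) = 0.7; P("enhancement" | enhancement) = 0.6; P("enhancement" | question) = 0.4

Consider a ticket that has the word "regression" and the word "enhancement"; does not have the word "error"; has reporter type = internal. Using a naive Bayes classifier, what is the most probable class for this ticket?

defect: 0.3 × 0.55 × 0.85 × (1−0.95) × 0.7 = 0.00490875
enhancement: 0.05 × 0.9 × 0.15 × (1−0.4) × 0.6 = 0.00243
question: 0.65 × 0.4 × 0.9 × (1−0.8) × 0.4 = 0.01872
Highest score → question.

question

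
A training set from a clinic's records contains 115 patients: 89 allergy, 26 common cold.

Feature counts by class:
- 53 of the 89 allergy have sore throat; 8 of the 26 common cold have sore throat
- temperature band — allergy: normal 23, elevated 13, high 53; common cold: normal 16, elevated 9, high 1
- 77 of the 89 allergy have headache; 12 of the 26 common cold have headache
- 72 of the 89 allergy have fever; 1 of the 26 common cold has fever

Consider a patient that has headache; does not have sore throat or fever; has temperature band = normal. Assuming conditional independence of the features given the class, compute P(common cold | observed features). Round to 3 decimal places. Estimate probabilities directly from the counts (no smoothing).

allergy: (89/115) × (36/89) × (23/89) × (77/89) × (17/89) ≈ 0.0133691
common cold: (26/115) × (18/26) × (16/26) × (12/26) × (25/26) ≈ 0.042746
P(common cold | x) = 0.042746 / 0.0561151 ≈ 0.762

0.762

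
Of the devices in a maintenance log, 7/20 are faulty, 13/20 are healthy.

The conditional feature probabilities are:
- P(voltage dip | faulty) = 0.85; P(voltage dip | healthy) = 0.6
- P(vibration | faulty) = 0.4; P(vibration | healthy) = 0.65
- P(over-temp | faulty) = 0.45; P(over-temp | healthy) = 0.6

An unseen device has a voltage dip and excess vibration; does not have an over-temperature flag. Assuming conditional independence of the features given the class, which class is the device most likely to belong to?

faulty: 0.35 × 0.85 × 0.4 × (1−0.45) = 0.06545
healthy: 0.65 × 0.6 × 0.65 × (1−0.6) = 0.1014
Highest score → healthy.

healthy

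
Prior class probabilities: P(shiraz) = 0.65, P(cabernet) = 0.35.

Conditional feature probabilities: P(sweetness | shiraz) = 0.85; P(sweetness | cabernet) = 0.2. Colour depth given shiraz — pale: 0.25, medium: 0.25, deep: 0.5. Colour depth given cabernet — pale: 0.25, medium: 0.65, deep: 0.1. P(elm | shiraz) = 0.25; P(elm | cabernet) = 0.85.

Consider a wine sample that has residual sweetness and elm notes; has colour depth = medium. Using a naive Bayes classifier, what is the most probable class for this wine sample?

shiraz: 0.65 × 0.85 × 0.25 × 0.25 = 0.03453125
cabernet: 0.35 × 0.2 × 0.65 × 0.85 = 0.038675
Highest score → cabernet.

cabernet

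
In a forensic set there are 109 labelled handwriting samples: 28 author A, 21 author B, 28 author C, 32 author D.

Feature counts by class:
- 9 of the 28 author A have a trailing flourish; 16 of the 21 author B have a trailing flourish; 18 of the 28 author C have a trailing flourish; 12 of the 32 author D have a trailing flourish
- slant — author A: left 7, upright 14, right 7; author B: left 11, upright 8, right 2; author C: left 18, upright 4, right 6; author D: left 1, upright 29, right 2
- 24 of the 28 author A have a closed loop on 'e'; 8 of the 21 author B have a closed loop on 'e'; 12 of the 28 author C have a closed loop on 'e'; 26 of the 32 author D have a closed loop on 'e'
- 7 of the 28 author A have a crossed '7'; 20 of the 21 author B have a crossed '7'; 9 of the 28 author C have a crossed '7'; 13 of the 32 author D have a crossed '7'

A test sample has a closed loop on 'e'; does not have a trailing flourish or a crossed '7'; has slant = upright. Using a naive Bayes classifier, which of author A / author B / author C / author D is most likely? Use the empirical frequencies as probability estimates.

author D

author A: (28/109) × (19/28) × (14/28) × (24/28) × (21/28) ≈ 0.0560288
author B: (21/109) × (5/21) × (8/21) × (8/21) × (1/21) ≈ 0.000317005
author C: (28/109) × (10/28) × (4/28) × (12/28) × (19/28) ≈ 0.00381149
author D: (32/109) × (20/32) × (29/32) × (26/32) × (19/32) ≈ 0.0802192
Highest score → author D.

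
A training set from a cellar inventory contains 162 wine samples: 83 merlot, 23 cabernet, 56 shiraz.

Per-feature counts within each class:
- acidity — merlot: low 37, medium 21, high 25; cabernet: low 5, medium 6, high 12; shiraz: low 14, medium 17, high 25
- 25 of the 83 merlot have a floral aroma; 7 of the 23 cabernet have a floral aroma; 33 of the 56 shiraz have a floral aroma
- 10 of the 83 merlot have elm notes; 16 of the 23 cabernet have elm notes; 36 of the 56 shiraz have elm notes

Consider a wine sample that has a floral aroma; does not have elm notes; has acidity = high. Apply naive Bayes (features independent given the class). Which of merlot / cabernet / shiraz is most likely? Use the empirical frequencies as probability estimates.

merlot: (83/162) × (25/83) × (25/83) × (73/83) ≈ 0.040882
cabernet: (23/162) × (12/23) × (7/23) × (7/23) ≈ 0.0068613
shiraz: (56/162) × (25/56) × (33/56) × (20/56) ≈ 0.0324783
Highest score → merlot.

merlot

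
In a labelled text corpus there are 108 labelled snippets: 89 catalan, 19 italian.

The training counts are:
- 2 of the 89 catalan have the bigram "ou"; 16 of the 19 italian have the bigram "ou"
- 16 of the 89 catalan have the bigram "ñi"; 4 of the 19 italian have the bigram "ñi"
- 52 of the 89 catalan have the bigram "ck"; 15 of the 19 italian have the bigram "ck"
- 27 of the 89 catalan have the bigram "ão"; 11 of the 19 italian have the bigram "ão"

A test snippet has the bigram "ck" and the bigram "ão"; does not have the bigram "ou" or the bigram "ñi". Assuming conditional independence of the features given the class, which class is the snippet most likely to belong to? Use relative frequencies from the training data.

catalan

catalan: (89/108) × (87/89) × (73/89) × (52/89) × (27/89) ≈ 0.117116
italian: (19/108) × (3/19) × (15/19) × (15/19) × (11/19) ≈ 0.0100233
Highest score → catalan.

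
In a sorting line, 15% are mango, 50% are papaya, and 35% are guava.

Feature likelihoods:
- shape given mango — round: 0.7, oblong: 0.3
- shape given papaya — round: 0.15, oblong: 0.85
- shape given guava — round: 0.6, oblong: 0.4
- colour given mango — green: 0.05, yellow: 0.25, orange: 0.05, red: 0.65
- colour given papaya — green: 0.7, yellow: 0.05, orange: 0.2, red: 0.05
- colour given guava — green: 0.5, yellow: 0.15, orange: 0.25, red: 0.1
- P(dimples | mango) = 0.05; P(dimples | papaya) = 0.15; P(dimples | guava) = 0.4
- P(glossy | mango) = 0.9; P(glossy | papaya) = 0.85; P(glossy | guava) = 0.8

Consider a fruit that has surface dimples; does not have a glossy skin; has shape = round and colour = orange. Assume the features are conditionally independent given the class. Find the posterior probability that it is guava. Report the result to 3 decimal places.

mango: 0.15 × 0.7 × 0.05 × 0.05 × (1−0.9) = 0.00002625
papaya: 0.5 × 0.15 × 0.2 × 0.15 × (1−0.85) = 0.0003375
guava: 0.35 × 0.6 × 0.25 × 0.4 × (1−0.8) = 0.0042
P(guava | x) = 0.0042 / 0.00456375 ≈ 0.920

0.920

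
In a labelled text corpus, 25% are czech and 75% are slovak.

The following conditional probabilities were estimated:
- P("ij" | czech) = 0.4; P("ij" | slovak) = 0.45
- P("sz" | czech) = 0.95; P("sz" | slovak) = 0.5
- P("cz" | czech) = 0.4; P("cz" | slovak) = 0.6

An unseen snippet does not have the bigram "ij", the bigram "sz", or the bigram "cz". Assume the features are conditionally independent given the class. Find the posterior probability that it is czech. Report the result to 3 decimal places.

czech: 0.25 × (1−0.4) × (1−0.95) × (1−0.4) = 0.0045
slovak: 0.75 × (1−0.45) × (1−0.5) × (1−0.6) = 0.0825
P(czech | x) = 0.0045 / 0.087 ≈ 0.052

0.052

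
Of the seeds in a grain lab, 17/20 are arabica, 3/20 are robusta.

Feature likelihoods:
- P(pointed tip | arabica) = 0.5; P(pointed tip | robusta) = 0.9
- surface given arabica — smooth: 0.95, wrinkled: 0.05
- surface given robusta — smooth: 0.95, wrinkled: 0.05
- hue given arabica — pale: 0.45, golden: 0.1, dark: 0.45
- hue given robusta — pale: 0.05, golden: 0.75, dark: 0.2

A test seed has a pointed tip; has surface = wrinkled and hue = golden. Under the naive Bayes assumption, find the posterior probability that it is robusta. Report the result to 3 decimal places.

arabica: 0.85 × 0.5 × 0.05 × 0.1 = 0.002125
robusta: 0.15 × 0.9 × 0.05 × 0.75 = 0.0050625
P(robusta | x) = 0.0050625 / 0.0071875 ≈ 0.704

0.704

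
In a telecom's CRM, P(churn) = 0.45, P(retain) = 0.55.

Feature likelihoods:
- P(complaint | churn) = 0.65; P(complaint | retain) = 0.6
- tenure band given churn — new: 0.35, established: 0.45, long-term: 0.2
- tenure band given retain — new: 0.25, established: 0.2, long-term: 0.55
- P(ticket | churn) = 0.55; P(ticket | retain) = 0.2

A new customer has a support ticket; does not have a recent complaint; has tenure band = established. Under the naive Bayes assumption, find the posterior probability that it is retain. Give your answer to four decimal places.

churn: 0.45 × (1−0.65) × 0.45 × 0.55 = 0.03898125
retain: 0.55 × (1−0.6) × 0.2 × 0.2 = 0.0088
P(retain | x) = 0.0088 / 0.04778125 ≈ 0.1842

0.1842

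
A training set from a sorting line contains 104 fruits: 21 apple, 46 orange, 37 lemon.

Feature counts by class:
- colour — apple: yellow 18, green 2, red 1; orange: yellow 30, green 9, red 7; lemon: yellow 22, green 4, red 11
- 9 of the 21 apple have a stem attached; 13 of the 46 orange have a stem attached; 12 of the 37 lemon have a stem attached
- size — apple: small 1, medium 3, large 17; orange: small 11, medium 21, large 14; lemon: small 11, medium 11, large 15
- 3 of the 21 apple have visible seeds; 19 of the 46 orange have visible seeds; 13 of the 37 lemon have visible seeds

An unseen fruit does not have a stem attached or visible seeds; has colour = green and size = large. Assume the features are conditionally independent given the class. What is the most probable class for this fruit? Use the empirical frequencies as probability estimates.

apple: (21/104) × (2/21) × (12/21) × (17/21) × (18/21) ≈ 0.00762503
orange: (46/104) × (9/46) × (33/46) × (14/46) × (27/46) ≈ 0.0110903
lemon: (37/104) × (4/37) × (25/37) × (15/37) × (24/37) ≈ 0.00683383
Highest score → orange.

orange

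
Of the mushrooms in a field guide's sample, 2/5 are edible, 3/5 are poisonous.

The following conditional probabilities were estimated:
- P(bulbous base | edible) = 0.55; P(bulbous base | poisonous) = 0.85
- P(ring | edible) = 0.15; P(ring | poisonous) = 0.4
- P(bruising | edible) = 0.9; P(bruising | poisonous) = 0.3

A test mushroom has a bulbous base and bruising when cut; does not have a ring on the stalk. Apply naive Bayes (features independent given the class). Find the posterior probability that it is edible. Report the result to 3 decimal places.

edible: 0.4 × 0.55 × (1−0.15) × 0.9 = 0.1683
poisonous: 0.6 × 0.85 × (1−0.4) × 0.3 = 0.0918
P(edible | x) = 0.1683 / 0.2601 ≈ 0.647

0.647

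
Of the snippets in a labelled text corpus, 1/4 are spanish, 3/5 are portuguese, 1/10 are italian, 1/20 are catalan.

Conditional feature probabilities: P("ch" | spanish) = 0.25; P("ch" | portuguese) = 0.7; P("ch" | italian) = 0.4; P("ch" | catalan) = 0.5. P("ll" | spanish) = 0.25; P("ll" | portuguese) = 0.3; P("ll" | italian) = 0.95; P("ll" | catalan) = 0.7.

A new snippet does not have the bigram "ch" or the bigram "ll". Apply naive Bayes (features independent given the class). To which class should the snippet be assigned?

spanish

spanish: 0.25 × (1−0.25) × (1−0.25) = 0.140625
portuguese: 0.6 × (1−0.7) × (1−0.3) = 0.126
italian: 0.1 × (1−0.4) × (1−0.95) = 0.003
catalan: 0.05 × (1−0.5) × (1−0.7) = 0.0075
Highest score → spanish.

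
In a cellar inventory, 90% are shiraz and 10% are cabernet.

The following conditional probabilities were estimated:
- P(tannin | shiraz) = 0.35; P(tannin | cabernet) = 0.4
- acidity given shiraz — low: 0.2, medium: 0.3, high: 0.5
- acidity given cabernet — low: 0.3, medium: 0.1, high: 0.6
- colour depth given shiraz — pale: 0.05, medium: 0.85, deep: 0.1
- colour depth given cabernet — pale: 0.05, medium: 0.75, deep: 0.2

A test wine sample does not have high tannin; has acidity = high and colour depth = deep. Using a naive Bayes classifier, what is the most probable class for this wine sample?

shiraz

shiraz: 0.9 × (1−0.35) × 0.5 × 0.1 = 0.02925
cabernet: 0.1 × (1−0.4) × 0.6 × 0.2 = 0.0072
Highest score → shiraz.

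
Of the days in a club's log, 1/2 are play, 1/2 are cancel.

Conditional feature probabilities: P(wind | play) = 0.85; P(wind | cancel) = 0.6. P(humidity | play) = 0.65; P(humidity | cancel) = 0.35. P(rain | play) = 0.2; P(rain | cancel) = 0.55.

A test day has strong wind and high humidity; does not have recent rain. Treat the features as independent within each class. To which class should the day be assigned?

play: 0.5 × 0.85 × 0.65 × (1−0.2) = 0.221
cancel: 0.5 × 0.6 × 0.35 × (1−0.55) = 0.04725
Highest score → play.

play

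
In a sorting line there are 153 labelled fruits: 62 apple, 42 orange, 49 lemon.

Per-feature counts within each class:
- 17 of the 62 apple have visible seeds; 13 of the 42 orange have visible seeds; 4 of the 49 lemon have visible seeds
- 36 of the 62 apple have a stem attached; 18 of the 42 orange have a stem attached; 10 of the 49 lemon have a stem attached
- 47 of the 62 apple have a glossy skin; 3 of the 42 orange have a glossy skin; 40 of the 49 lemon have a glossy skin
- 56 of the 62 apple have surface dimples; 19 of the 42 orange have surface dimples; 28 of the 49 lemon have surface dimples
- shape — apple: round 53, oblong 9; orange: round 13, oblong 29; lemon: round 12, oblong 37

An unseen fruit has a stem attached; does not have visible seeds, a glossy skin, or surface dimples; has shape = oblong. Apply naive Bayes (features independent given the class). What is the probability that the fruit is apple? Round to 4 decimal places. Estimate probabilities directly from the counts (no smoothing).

apple: (62/153) × (45/62) × (36/62) × (15/62) × (6/62) × (9/62) ≈ 0.000580419
orange: (42/153) × (29/42) × (18/42) × (39/42) × (23/42) × (29/42) ≈ 0.0285215
lemon: (49/153) × (45/49) × (10/49) × (9/49) × (21/49) × (37/49) ≈ 0.0035678
P(apple | x) = 0.000580419 / 0.032669719 ≈ 0.0178

0.0178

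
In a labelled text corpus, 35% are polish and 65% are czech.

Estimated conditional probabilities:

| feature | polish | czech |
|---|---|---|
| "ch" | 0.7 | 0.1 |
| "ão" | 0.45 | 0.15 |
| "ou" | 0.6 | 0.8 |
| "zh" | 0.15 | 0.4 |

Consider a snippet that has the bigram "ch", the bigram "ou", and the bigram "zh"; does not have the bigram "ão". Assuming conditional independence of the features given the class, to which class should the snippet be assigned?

czech

polish: 0.35 × 0.7 × (1−0.45) × 0.6 × 0.15 = 0.0121275
czech: 0.65 × 0.1 × (1−0.15) × 0.8 × 0.4 = 0.01768
Highest score → czech.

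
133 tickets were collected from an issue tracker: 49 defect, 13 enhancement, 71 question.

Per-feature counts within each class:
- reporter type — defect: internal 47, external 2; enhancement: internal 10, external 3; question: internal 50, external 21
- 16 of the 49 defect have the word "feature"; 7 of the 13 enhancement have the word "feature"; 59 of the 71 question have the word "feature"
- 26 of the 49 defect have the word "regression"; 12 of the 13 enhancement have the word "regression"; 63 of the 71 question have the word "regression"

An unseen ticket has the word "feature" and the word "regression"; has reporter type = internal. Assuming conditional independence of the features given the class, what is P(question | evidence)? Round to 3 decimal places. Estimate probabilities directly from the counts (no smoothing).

0.738

defect: (49/133) × (47/49) × (16/49) × (26/49) ≈ 0.0612276
enhancement: (13/133) × (10/13) × (7/13) × (12/13) ≈ 0.0373715
question: (71/133) × (50/71) × (59/71) × (63/71) ≈ 0.277201
P(question | x) = 0.277201 / 0.3758001 ≈ 0.738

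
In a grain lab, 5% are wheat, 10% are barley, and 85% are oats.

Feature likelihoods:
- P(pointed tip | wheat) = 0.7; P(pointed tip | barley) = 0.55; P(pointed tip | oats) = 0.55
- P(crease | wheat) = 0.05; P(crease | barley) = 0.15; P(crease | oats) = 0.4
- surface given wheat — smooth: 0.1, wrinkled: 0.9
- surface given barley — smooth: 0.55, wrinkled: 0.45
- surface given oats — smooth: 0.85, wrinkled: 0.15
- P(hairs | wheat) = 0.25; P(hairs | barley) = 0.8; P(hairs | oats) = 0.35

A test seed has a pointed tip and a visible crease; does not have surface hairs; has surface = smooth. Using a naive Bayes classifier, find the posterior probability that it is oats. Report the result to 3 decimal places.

wheat: 0.05 × 0.7 × 0.05 × 0.1 × (1−0.25) = 0.00013125
barley: 0.1 × 0.55 × 0.15 × 0.55 × (1−0.8) = 0.0009075
oats: 0.85 × 0.55 × 0.4 × 0.85 × (1−0.35) = 0.1033175
P(oats | x) = 0.1033175 / 0.10435625 ≈ 0.990

0.990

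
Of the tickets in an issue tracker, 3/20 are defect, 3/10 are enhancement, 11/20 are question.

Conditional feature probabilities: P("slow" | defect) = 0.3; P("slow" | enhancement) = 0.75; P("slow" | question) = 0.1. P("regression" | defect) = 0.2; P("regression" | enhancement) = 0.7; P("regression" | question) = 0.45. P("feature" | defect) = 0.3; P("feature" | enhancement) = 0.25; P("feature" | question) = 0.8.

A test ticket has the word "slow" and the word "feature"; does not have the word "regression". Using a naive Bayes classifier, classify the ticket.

defect: 0.15 × 0.3 × (1−0.2) × 0.3 = 0.0108
enhancement: 0.3 × 0.75 × (1−0.7) × 0.25 = 0.016875
question: 0.55 × 0.1 × (1−0.45) × 0.8 = 0.0242
Highest score → question.

question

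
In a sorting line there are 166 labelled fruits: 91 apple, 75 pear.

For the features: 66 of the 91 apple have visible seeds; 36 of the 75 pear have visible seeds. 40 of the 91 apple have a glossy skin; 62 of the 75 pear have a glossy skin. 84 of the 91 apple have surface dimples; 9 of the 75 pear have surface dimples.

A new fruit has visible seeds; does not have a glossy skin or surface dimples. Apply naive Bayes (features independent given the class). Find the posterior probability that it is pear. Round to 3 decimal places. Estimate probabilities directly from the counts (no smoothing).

0.659

apple: (91/166) × (66/91) × (51/91) × (7/91) ≈ 0.0171404
pear: (75/166) × (36/75) × (13/75) × (66/75) ≈ 0.0330795
P(pear | x) = 0.0330795 / 0.0502199 ≈ 0.659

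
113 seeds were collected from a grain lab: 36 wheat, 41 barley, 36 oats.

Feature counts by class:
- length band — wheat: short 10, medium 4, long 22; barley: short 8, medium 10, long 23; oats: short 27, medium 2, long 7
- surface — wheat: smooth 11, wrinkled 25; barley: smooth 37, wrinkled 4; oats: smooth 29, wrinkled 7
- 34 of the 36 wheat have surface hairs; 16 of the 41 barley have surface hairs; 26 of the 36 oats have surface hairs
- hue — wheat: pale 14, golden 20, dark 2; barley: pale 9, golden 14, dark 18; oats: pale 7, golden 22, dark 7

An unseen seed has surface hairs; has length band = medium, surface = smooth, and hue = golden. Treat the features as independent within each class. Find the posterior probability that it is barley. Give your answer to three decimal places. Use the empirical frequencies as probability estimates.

wheat: (36/113) × (4/36) × (11/36) × (34/36) × (20/36) ≈ 0.00567513
barley: (41/113) × (10/41) × (37/41) × (16/41) × (14/41) ≈ 0.0106419
oats: (36/113) × (2/36) × (29/36) × (26/36) × (22/36) ≈ 0.00629272
P(barley | x) = 0.0106419 / 0.02260975 ≈ 0.471

0.471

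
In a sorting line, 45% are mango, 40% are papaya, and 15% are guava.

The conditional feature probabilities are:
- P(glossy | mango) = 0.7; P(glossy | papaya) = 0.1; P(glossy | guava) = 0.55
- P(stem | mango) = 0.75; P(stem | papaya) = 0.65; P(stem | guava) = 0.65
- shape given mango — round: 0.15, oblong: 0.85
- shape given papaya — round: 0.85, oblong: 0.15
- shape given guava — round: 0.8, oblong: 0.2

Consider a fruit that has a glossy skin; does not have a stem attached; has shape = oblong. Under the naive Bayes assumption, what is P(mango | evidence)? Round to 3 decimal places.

mango: 0.45 × 0.7 × (1−0.75) × 0.85 = 0.0669375
papaya: 0.4 × 0.1 × (1−0.65) × 0.15 = 0.0021
guava: 0.15 × 0.55 × (1−0.65) × 0.2 = 0.005775
P(mango | x) = 0.0669375 / 0.0748125 ≈ 0.895

0.895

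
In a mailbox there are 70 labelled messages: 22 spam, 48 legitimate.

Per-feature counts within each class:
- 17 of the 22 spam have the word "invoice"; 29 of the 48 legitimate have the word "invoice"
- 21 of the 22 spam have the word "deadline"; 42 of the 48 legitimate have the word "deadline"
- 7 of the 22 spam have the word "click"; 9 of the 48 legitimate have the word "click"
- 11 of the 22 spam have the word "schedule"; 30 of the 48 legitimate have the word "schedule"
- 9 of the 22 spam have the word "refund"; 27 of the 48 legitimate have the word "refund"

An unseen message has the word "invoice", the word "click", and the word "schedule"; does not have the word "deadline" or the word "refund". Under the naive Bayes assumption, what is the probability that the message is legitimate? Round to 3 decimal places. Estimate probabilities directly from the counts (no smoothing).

spam: (22/70) × (17/22) × (1/22) × (7/22) × (11/22) × (13/22) ≈ 0.00103775
legitimate: (48/70) × (29/48) × (6/48) × (9/48) × (30/48) × (21/48) = 0.002655029296875
P(legitimate | x) = 0.002655029296875 / 0.003692779296875 ≈ 0.719

0.719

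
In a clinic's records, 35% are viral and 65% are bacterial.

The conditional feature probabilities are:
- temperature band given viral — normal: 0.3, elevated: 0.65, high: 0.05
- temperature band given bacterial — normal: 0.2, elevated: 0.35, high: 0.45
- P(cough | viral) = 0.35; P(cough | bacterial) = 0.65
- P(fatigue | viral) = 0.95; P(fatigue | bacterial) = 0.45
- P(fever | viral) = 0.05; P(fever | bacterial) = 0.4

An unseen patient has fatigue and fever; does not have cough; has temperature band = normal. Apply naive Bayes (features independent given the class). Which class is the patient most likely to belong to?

bacterial

viral: 0.35 × 0.3 × (1−0.35) × 0.95 × 0.05 = 0.003241875
bacterial: 0.65 × 0.2 × (1−0.65) × 0.45 × 0.4 = 0.00819
Highest score → bacterial.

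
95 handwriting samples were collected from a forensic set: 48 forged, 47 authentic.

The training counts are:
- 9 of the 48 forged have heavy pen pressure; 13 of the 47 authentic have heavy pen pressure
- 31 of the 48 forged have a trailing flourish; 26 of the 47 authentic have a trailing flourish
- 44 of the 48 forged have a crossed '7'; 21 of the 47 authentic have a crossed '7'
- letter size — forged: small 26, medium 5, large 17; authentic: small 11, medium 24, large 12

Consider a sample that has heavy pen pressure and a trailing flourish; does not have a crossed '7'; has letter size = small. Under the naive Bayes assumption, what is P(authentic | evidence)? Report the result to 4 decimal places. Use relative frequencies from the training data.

0.7802

forged: (48/95) × (9/48) × (31/48) × (4/48) × (26/48) ≈ 0.00276179
authentic: (47/95) × (13/47) × (26/47) × (26/47) × (11/47) ≈ 0.00980089
P(authentic | x) = 0.00980089 / 0.01256268 ≈ 0.7802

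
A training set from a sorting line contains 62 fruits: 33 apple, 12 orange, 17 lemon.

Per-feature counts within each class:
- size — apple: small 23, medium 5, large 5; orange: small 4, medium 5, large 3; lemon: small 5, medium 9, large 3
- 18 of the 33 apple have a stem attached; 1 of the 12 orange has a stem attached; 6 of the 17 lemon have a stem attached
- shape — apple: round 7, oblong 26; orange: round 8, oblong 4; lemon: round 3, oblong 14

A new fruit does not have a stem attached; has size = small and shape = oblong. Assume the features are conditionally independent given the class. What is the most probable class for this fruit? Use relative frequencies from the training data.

apple: (33/62) × (23/33) × (15/33) × (26/33) ≈ 0.132853
orange: (12/62) × (4/12) × (11/12) × (4/12) ≈ 0.0197133
lemon: (17/62) × (5/17) × (11/17) × (14/17) ≈ 0.0429735
Highest score → apple.

apple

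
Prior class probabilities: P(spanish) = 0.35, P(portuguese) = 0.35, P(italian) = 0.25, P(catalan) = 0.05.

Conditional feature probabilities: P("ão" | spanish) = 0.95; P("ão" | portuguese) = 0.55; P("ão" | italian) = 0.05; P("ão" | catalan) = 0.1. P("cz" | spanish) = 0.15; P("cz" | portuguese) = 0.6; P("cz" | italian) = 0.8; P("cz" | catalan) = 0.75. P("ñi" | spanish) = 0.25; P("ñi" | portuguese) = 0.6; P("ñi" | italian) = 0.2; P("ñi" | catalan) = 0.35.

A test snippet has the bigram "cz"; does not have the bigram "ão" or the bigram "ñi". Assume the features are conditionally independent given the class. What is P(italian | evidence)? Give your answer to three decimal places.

spanish: 0.35 × (1−0.95) × 0.15 × (1−0.25) = 0.00196875
portuguese: 0.35 × (1−0.55) × 0.6 × (1−0.6) = 0.0378
italian: 0.25 × (1−0.05) × 0.8 × (1−0.2) = 0.152
catalan: 0.05 × (1−0.1) × 0.75 × (1−0.35) = 0.0219375
P(italian | x) = 0.152 / 0.21370625 ≈ 0.711

0.711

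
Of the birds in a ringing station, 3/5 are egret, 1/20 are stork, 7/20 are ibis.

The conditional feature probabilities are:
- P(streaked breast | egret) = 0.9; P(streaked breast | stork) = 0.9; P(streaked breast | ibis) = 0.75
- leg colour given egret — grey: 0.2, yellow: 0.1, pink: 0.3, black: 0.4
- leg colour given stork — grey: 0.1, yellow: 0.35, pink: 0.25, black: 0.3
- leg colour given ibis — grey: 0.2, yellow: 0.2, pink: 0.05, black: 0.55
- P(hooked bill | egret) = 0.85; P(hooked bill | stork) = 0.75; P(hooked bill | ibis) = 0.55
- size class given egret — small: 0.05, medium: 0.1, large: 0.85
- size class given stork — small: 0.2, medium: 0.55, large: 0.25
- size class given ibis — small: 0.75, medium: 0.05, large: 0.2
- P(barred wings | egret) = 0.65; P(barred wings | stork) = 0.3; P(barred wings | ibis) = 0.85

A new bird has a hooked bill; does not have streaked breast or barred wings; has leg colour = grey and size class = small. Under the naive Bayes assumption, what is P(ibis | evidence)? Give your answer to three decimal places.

0.824

egret: 0.6 × (1−0.9) × 0.2 × 0.85 × 0.05 × (1−0.65) = 0.0001785
stork: 0.05 × (1−0.9) × 0.1 × 0.75 × 0.2 × (1−0.3) = 0.0000525
ibis: 0.35 × (1−0.75) × 0.2 × 0.55 × 0.75 × (1−0.85) = 0.0010828125
P(ibis | x) = 0.0010828125 / 0.0013138125 ≈ 0.824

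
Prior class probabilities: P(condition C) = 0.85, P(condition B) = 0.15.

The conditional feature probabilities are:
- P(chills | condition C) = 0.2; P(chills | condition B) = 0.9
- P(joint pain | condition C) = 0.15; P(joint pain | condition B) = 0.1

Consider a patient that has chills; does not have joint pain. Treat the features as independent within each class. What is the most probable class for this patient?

condition C: 0.85 × 0.2 × (1−0.15) = 0.1445
condition B: 0.15 × 0.9 × (1−0.1) = 0.1215
Highest score → condition C.

condition C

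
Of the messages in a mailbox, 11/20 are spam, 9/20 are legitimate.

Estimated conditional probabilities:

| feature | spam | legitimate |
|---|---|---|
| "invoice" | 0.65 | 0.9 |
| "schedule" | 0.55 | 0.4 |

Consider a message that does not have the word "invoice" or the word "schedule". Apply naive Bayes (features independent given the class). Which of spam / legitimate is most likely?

spam

spam: 0.55 × (1−0.65) × (1−0.55) = 0.086625
legitimate: 0.45 × (1−0.9) × (1−0.4) = 0.027
Highest score → spam.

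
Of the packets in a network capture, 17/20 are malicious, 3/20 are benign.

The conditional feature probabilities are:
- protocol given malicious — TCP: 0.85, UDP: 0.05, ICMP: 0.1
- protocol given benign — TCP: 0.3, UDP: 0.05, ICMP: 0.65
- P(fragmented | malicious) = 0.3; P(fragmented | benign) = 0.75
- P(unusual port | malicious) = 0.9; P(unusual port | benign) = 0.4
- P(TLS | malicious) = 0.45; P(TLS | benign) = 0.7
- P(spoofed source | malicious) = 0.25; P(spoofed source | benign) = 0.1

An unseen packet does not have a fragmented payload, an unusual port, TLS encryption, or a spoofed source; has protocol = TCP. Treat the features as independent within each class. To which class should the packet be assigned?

malicious: 0.85 × 0.85 × (1−0.3) × (1−0.9) × (1−0.45) × (1−0.25) = 0.0208621875
benign: 0.15 × 0.3 × (1−0.75) × (1−0.4) × (1−0.7) × (1−0.1) = 0.0018225
Highest score → malicious.

malicious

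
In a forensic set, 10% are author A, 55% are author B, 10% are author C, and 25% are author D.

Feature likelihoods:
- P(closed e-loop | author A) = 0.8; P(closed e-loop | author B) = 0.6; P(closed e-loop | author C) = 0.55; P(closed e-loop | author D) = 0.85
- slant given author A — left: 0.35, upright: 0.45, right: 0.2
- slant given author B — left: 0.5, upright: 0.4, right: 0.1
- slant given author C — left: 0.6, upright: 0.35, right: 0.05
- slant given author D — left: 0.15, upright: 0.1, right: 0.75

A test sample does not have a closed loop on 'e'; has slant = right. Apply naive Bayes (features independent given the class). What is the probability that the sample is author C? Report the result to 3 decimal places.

author A: 0.1 × (1−0.8) × 0.2 = 0.004
author B: 0.55 × (1−0.6) × 0.1 = 0.022
author C: 0.1 × (1−0.55) × 0.05 = 0.00225
author D: 0.25 × (1−0.85) × 0.75 = 0.028125
P(author C | x) = 0.00225 / 0.056375 ≈ 0.040

0.040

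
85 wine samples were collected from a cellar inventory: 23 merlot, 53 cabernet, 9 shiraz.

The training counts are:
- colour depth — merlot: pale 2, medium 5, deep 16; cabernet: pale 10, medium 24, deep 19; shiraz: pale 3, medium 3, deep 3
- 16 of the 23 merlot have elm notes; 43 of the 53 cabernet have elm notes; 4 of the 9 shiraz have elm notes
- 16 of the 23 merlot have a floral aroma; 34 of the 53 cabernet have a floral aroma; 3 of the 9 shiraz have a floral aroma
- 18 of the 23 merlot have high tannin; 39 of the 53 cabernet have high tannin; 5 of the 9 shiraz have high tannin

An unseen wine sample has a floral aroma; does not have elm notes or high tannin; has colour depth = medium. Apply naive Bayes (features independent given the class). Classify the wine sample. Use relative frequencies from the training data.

cabernet

merlot: (23/85) × (5/23) × (7/23) × (16/23) × (5/23) ≈ 0.00270742
cabernet: (53/85) × (24/53) × (10/53) × (34/53) × (14/53) ≈ 0.00902759
shiraz: (9/85) × (3/9) × (5/9) × (3/9) × (4/9) ≈ 0.00290487
Highest score → cabernet.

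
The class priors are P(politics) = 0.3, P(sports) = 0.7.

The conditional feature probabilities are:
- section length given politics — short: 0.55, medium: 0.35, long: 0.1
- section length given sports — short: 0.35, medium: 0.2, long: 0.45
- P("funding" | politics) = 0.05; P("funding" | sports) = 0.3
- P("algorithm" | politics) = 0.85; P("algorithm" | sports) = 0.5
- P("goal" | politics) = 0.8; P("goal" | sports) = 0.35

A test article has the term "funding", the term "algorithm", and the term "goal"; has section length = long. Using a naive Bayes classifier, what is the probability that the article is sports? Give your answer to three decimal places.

politics: 0.3 × 0.1 × 0.05 × 0.85 × 0.8 = 0.00102
sports: 0.7 × 0.45 × 0.3 × 0.5 × 0.35 = 0.0165375
P(sports | x) = 0.0165375 / 0.0175575 ≈ 0.942

0.942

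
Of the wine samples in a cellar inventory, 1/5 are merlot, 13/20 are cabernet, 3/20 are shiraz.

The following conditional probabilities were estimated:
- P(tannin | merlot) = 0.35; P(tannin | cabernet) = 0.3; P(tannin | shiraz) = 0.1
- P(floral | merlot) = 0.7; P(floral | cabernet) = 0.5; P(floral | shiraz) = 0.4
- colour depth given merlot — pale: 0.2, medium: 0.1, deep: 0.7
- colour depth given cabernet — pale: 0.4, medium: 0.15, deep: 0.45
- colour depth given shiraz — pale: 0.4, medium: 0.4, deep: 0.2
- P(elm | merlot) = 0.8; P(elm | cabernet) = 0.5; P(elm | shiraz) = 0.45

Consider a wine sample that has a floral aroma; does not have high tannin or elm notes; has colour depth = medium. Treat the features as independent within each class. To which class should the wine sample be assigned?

cabernet

merlot: 0.2 × (1−0.35) × 0.7 × 0.1 × (1−0.8) = 0.00182
cabernet: 0.65 × (1−0.3) × 0.5 × 0.15 × (1−0.5) = 0.0170625
shiraz: 0.15 × (1−0.1) × 0.4 × 0.4 × (1−0.45) = 0.01188
Highest score → cabernet.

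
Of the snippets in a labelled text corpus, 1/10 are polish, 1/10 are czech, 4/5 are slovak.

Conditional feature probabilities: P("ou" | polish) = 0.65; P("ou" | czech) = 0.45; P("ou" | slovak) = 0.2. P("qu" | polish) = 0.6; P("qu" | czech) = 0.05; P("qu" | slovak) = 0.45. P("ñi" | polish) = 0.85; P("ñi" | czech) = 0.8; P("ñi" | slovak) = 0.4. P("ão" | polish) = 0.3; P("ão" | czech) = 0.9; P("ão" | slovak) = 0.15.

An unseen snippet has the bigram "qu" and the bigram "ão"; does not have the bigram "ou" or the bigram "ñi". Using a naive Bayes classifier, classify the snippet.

slovak

polish: 0.1 × (1−0.65) × 0.6 × (1−0.85) × 0.3 = 0.000945
czech: 0.1 × (1−0.45) × 0.05 × (1−0.8) × 0.9 = 0.000495
slovak: 0.8 × (1−0.2) × 0.45 × (1−0.4) × 0.15 = 0.02592
Highest score → slovak.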